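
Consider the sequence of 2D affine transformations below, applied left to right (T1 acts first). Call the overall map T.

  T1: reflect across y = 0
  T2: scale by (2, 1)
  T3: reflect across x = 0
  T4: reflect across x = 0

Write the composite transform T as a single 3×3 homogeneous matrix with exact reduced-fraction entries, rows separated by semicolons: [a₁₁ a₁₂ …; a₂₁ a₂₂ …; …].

T = [2 0 0; 0 -1 0; 0 0 1]

T1 = [1 0 0; 0 -1 0; 0 0 1]
T2·T1 = [2 0 0; 0 -1 0; 0 0 1]
T3·…·T1 = [-2 0 0; 0 -1 0; 0 0 1]
T4·…·T1 = [2 0 0; 0 -1 0; 0 0 1]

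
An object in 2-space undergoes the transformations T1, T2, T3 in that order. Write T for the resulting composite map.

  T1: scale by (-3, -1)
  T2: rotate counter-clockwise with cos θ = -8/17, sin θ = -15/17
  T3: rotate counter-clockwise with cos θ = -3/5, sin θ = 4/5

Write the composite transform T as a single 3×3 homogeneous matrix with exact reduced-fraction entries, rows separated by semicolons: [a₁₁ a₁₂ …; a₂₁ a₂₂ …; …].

T = [-252/85 13/85 0; -39/85 -84/85 0; 0 0 1]

T1 = [-3 0 0; 0 -1 0; 0 0 1]
T2·T1 = [24/17 -15/17 0; 45/17 8/17 0; 0 0 1]
T3·…·T1 = [-252/85 13/85 0; -39/85 -84/85 0; 0 0 1]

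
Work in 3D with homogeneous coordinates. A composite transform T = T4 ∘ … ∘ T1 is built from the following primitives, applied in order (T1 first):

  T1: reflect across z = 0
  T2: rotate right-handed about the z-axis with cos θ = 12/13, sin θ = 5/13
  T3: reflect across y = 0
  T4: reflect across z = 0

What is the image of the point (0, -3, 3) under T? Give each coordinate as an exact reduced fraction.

T(p) = (15/13, 36/13, 3)

T1 reflect across z = 0: (0, -3, 3) → (0, -3, -3)
T2 rotate right-handed about the z-axis with cos θ = 12/13, sin θ = 5/13: (0, -3, -3) → (15/13, -36/13, -3)
T3 reflect across y = 0: (15/13, -36/13, -3) → (15/13, 36/13, -3)
T4 reflect across z = 0: (15/13, 36/13, -3) → (15/13, 36/13, 3)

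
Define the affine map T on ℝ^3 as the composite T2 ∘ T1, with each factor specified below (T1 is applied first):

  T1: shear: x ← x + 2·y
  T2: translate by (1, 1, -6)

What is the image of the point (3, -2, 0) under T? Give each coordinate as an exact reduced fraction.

T(p) = (0, -1, -6)

T1 shear: x ← x + 2·y: (3, -2, 0) → (-1, -2, 0)
T2 translate by (1, 1, -6): (-1, -2, 0) → (0, -1, -6)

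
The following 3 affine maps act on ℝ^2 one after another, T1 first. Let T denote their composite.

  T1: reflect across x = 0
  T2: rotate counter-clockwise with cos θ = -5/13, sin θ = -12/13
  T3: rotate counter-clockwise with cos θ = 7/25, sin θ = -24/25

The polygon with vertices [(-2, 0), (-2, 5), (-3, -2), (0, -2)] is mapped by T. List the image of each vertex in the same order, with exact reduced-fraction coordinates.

T1 reflect across x = 0: (-2, 0) → (2, 0); (-2, 5) → (2, 5); (-3, -2) → (3, -2); (0, -2) → (0, -2)
T2 rotate counter-clockwise with cos θ = -5/13, sin θ = -12/13: (2, 0) → (-10/13, -24/13); (2, 5) → (50/13, -49/13); (3, -2) → (-3, -2); (0, -2) → (-24/13, 10/13)
T3 rotate counter-clockwise with cos θ = 7/25, sin θ = -24/25: (-10/13, -24/13) → (-646/325, 72/325); (50/13, -49/13) → (-826/325, -1543/325); (-3, -2) → (-69/25, 58/25); (-24/13, 10/13) → (72/325, 646/325)

image vertices: (-646/325, 72/325), (-826/325, -1543/325), (-69/25, 58/25), (72/325, 646/325)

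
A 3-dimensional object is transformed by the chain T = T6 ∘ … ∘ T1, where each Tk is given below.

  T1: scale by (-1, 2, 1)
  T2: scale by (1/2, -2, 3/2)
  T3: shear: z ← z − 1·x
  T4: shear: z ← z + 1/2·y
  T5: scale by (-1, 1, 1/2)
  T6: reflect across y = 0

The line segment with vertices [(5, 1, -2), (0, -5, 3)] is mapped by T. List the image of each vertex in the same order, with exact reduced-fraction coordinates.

T1 scale by (-1, 2, 1): (5, 1, -2) → (-5, 2, -2); (0, -5, 3) → (0, -10, 3)
T2 scale by (1/2, -2, 3/2): (-5, 2, -2) → (-5/2, -4, -3); (0, -10, 3) → (0, 20, 9/2)
T3 shear: z ← z − 1·x: (-5/2, -4, -3) → (-5/2, -4, -1/2); (0, 20, 9/2) → (0, 20, 9/2)
T4 shear: z ← z + 1/2·y: (-5/2, -4, -1/2) → (-5/2, -4, -5/2); (0, 20, 9/2) → (0, 20, 29/2)
T5 scale by (-1, 1, 1/2): (-5/2, -4, -5/2) → (5/2, -4, -5/4); (0, 20, 29/2) → (0, 20, 29/4)
T6 reflect across y = 0: (5/2, -4, -5/4) → (5/2, 4, -5/4); (0, 20, 29/4) → (0, -20, 29/4)

image vertices: (5/2, 4, -5/4), (0, -20, 29/4)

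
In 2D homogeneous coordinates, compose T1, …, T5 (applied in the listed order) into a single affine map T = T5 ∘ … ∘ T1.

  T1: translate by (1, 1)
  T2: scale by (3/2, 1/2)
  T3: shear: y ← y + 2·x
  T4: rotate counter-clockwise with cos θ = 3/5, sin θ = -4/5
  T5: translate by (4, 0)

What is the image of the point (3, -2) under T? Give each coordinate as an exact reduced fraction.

T1 translate by (1, 1): (3, -2) → (4, -1)
T2 scale by (3/2, 1/2): (4, -1) → (6, -1/2)
T3 shear: y ← y + 2·x: (6, -1/2) → (6, 23/2)
T4 rotate counter-clockwise with cos θ = 3/5, sin θ = -4/5: (6, 23/2) → (64/5, 21/10)
T5 translate by (4, 0): (64/5, 21/10) → (84/5, 21/10)

T(p) = (84/5, 21/10)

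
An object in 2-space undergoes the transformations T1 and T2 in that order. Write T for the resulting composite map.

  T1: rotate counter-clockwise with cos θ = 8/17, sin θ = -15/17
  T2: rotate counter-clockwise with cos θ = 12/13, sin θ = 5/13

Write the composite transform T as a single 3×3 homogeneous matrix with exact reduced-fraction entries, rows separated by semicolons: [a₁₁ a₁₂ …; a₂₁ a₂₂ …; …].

T = [171/221 140/221 0; -140/221 171/221 0; 0 0 1]

T1 = [8/17 15/17 0; -15/17 8/17 0; 0 0 1]
T2·T1 = [171/221 140/221 0; -140/221 171/221 0; 0 0 1]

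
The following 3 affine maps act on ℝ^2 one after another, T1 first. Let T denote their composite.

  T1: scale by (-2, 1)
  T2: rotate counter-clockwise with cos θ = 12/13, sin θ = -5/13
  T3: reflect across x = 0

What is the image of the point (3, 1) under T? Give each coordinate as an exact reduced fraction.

T1 scale by (-2, 1): (3, 1) → (-6, 1)
T2 rotate counter-clockwise with cos θ = 12/13, sin θ = -5/13: (-6, 1) → (-67/13, 42/13)
T3 reflect across x = 0: (-67/13, 42/13) → (67/13, 42/13)

T(p) = (67/13, 42/13)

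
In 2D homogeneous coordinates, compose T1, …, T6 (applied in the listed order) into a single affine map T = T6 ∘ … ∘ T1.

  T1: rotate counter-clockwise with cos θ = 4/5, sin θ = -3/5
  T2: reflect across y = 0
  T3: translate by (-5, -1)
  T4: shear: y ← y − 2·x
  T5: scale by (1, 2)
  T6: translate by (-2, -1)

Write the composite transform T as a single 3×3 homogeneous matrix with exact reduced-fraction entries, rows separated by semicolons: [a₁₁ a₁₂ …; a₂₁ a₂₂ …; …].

T1 = [4/5 3/5 0; -3/5 4/5 0; 0 0 1]
T2·T1 = [4/5 3/5 0; 3/5 -4/5 0; 0 0 1]
T3·…·T1 = [4/5 3/5 -5; 3/5 -4/5 -1; 0 0 1]
T4·…·T1 = [4/5 3/5 -5; -1 -2 9; 0 0 1]
T5·…·T1 = [4/5 3/5 -5; -2 -4 18; 0 0 1]
T6·…·T1 = [4/5 3/5 -7; -2 -4 17; 0 0 1]

T = [4/5 3/5 -7; -2 -4 17; 0 0 1]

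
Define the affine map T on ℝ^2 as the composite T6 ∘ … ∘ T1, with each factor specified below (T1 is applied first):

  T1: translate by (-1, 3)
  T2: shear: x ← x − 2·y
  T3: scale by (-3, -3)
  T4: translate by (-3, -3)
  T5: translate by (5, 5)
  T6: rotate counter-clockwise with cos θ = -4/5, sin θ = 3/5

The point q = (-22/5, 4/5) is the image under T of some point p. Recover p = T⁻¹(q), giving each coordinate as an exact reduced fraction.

p = (1/3, -3)

T1 = [1 0 -1; 0 1 3; 0 0 1]
T2·T1 = [1 -2 -7; 0 1 3; 0 0 1]
T3·…·T1 = [-3 6 21; 0 -3 -9; 0 0 1]
T4·…·T1 = [-3 6 18; 0 -3 -12; 0 0 1]
T5·…·T1 = [-3 6 23; 0 -3 -7; 0 0 1]
T6·…·T1 = [12/5 -3 -71/5; -9/5 6 97/5; 0 0 1]
det M = 9; M⁻¹ = [2/3 1/3 3; 1/5 4/15 -7/3; 0 0 1]
M⁻¹ · (-22/5, 4/5)ᵀ = (1/3, -3)ᵀ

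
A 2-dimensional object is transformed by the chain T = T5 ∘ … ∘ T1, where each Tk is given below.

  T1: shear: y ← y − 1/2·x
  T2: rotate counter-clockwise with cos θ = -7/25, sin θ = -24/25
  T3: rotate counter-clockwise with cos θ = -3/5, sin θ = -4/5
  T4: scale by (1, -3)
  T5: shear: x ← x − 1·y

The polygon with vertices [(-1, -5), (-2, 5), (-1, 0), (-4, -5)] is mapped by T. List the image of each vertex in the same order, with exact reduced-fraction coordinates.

T1 shear: y ← y − 1/2·x: (-1, -5) → (-1, -9/2); (-2, 5) → (-2, 6); (-1, 0) → (-1, 1/2); (-4, -5) → (-4, -3)
T2 rotate counter-clockwise with cos θ = -7/25, sin θ = -24/25: (-1, -9/2) → (-101/25, 111/50); (-2, 6) → (158/25, 6/25); (-1, 1/2) → (19/25, 41/50); (-4, -3) → (-44/25, 117/25)
T3 rotate counter-clockwise with cos θ = -3/5, sin θ = -4/5: (-101/25, 111/50) → (21/5, 19/10); (158/25, 6/25) → (-18/5, -26/5); (19/25, 41/50) → (1/5, -11/10); (-44/25, 117/25) → (24/5, -7/5)
T4 scale by (1, -3): (21/5, 19/10) → (21/5, -57/10); (-18/5, -26/5) → (-18/5, 78/5); (1/5, -11/10) → (1/5, 33/10); (24/5, -7/5) → (24/5, 21/5)
T5 shear: x ← x − 1·y: (21/5, -57/10) → (99/10, -57/10); (-18/5, 78/5) → (-96/5, 78/5); (1/5, 33/10) → (-31/10, 33/10); (24/5, 21/5) → (3/5, 21/5)

image vertices: (99/10, -57/10), (-96/5, 78/5), (-31/10, 33/10), (3/5, 21/5)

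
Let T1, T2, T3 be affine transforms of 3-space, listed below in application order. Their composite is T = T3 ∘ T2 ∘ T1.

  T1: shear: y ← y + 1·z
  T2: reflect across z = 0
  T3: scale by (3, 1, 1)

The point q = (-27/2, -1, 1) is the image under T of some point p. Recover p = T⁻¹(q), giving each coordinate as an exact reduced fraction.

p = (-9/2, 0, -1)

T1 = [1 0 0 0; 0 1 1 0; 0 0 1 0; 0 0 0 1]
T2·T1 = [1 0 0 0; 0 1 1 0; 0 0 -1 0; 0 0 0 1]
T3·…·T1 = [3 0 0 0; 0 1 1 0; 0 0 -1 0; 0 0 0 1]
det M = -3; M⁻¹ = [1/3 0 0 0; 0 1 1 0; 0 0 -1 0; 0 0 0 1]
M⁻¹ · (-27/2, -1, 1)ᵀ = (-9/2, 0, -1)ᵀ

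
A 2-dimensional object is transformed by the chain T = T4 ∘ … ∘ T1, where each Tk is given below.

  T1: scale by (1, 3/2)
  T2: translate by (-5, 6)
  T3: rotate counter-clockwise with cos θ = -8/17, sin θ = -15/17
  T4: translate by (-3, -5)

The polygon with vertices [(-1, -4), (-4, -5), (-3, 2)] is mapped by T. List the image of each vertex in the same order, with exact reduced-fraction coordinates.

T1 scale by (1, 3/2): (-1, -4) → (-1, -6); (-4, -5) → (-4, -15/2); (-3, 2) → (-3, 3)
T2 translate by (-5, 6): (-1, -6) → (-6, 0); (-4, -15/2) → (-9, -3/2); (-3, 3) → (-8, 9)
T3 rotate counter-clockwise with cos θ = -8/17, sin θ = -15/17: (-6, 0) → (48/17, 90/17); (-9, -3/2) → (99/34, 147/17); (-8, 9) → (199/17, 48/17)
T4 translate by (-3, -5): (48/17, 90/17) → (-3/17, 5/17); (99/34, 147/17) → (-3/34, 62/17); (199/17, 48/17) → (148/17, -37/17)

image vertices: (-3/17, 5/17), (-3/34, 62/17), (148/17, -37/17)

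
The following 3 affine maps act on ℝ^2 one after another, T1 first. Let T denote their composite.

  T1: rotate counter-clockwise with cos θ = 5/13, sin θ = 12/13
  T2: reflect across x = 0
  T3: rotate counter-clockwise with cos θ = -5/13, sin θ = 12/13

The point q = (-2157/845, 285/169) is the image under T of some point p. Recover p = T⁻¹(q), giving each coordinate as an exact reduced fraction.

p = (3/5, 3)

T1 = [5/13 -12/13 0; 12/13 5/13 0; 0 0 1]
T2·T1 = [-5/13 12/13 0; 12/13 5/13 0; 0 0 1]
T3·…·T1 = [-119/169 -120/169 0; -120/169 119/169 0; 0 0 1]
det M = -1; M⁻¹ = [-119/169 -120/169 0; -120/169 119/169 0; 0 0 1]
M⁻¹ · (-2157/845, 285/169)ᵀ = (3/5, 3)ᵀ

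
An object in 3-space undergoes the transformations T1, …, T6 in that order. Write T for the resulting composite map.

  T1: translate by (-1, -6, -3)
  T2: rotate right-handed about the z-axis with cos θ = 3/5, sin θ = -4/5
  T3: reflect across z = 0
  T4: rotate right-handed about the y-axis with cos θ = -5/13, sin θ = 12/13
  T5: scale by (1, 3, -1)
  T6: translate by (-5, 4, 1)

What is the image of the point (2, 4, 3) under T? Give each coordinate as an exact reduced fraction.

T(p) = (-60/13, -2, 1/13)

T1 translate by (-1, -6, -3): (2, 4, 3) → (1, -2, 0)
T2 rotate right-handed about the z-axis with cos θ = 3/5, sin θ = -4/5: (1, -2, 0) → (-1, -2, 0)
T3 reflect across z = 0: (-1, -2, 0) → (-1, -2, 0)
T4 rotate right-handed about the y-axis with cos θ = -5/13, sin θ = 12/13: (-1, -2, 0) → (5/13, -2, 12/13)
T5 scale by (1, 3, -1): (5/13, -2, 12/13) → (5/13, -6, -12/13)
T6 translate by (-5, 4, 1): (5/13, -6, -12/13) → (-60/13, -2, 1/13)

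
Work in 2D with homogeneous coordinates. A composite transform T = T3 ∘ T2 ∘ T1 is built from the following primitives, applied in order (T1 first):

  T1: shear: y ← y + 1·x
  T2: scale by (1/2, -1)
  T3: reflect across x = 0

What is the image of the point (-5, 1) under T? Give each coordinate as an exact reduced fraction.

T1 shear: y ← y + 1·x: (-5, 1) → (-5, -4)
T2 scale by (1/2, -1): (-5, -4) → (-5/2, 4)
T3 reflect across x = 0: (-5/2, 4) → (5/2, 4)

T(p) = (5/2, 4)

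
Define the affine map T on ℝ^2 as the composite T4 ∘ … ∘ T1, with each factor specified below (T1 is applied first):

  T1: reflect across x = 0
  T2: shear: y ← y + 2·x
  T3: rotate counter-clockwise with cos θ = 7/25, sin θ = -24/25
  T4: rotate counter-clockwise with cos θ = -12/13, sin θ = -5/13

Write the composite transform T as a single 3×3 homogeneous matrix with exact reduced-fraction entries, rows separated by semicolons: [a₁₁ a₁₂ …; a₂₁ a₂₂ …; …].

T = [142/65 -253/325 0; 31/65 -204/325 0; 0 0 1]

T1 = [-1 0 0; 0 1 0; 0 0 1]
T2·T1 = [-1 0 0; -2 1 0; 0 0 1]
T3·…·T1 = [-11/5 24/25 0; 2/5 7/25 0; 0 0 1]
T4·…·T1 = [142/65 -253/325 0; 31/65 -204/325 0; 0 0 1]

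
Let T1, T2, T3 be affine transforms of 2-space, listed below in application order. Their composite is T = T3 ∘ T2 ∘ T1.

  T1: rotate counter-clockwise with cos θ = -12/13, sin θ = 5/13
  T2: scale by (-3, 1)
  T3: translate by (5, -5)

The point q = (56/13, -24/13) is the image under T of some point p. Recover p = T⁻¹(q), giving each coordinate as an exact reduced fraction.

T1 = [-12/13 -5/13 0; 5/13 -12/13 0; 0 0 1]
T2·T1 = [36/13 15/13 0; 5/13 -12/13 0; 0 0 1]
T3·…·T1 = [36/13 15/13 5; 5/13 -12/13 -5; 0 0 1]
det M = -3; M⁻¹ = [4/13 5/13 5/13; 5/39 -12/13 -205/39; 0 0 1]
M⁻¹ · (56/13, -24/13)ᵀ = (1, -3)ᵀ

p = (1, -3)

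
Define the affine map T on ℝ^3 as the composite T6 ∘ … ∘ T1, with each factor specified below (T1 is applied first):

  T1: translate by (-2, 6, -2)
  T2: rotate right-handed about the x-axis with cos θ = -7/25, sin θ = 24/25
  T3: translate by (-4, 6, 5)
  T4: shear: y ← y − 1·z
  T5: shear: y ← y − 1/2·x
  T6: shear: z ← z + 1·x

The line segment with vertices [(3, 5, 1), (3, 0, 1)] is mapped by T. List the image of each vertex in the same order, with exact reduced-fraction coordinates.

T1 translate by (-2, 6, -2): (3, 5, 1) → (1, 11, -1); (3, 0, 1) → (1, 6, -1)
T2 rotate right-handed about the x-axis with cos θ = -7/25, sin θ = 24/25: (1, 11, -1) → (1, -53/25, 271/25); (1, 6, -1) → (1, -18/25, 151/25)
T3 translate by (-4, 6, 5): (1, -53/25, 271/25) → (-3, 97/25, 396/25); (1, -18/25, 151/25) → (-3, 132/25, 276/25)
T4 shear: y ← y − 1·z: (-3, 97/25, 396/25) → (-3, -299/25, 396/25); (-3, 132/25, 276/25) → (-3, -144/25, 276/25)
T5 shear: y ← y − 1/2·x: (-3, -299/25, 396/25) → (-3, -523/50, 396/25); (-3, -144/25, 276/25) → (-3, -213/50, 276/25)
T6 shear: z ← z + 1·x: (-3, -523/50, 396/25) → (-3, -523/50, 321/25); (-3, -213/50, 276/25) → (-3, -213/50, 201/25)

image vertices: (-3, -523/50, 321/25), (-3, -213/50, 201/25)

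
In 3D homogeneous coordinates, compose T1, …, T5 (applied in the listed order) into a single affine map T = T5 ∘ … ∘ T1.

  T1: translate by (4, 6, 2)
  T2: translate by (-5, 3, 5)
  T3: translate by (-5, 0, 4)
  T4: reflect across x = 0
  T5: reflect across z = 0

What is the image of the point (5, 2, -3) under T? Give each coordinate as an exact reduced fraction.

T(p) = (1, 11, -8)

T1 translate by (4, 6, 2): (5, 2, -3) → (9, 8, -1)
T2 translate by (-5, 3, 5): (9, 8, -1) → (4, 11, 4)
T3 translate by (-5, 0, 4): (4, 11, 4) → (-1, 11, 8)
T4 reflect across x = 0: (-1, 11, 8) → (1, 11, 8)
T5 reflect across z = 0: (1, 11, 8) → (1, 11, -8)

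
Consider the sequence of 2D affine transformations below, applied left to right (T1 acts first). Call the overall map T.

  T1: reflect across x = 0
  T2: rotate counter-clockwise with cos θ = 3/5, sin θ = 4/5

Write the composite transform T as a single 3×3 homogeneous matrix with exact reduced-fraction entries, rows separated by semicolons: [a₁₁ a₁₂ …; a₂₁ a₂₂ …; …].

T = [-3/5 -4/5 0; -4/5 3/5 0; 0 0 1]

T1 = [-1 0 0; 0 1 0; 0 0 1]
T2·T1 = [-3/5 -4/5 0; -4/5 3/5 0; 0 0 1]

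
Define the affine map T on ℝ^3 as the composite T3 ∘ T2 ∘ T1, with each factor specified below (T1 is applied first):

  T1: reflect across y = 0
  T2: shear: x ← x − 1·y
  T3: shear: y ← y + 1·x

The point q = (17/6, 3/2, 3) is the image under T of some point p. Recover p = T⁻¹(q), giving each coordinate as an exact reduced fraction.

p = (3/2, 4/3, 3)

T1 = [1 0 0 0; 0 -1 0 0; 0 0 1 0; 0 0 0 1]
T2·T1 = [1 1 0 0; 0 -1 0 0; 0 0 1 0; 0 0 0 1]
T3·…·T1 = [1 1 0 0; 1 0 0 0; 0 0 1 0; 0 0 0 1]
det M = -1; M⁻¹ = [0 1 0 0; 1 -1 0 0; 0 0 1 0; 0 0 0 1]
M⁻¹ · (17/6, 3/2, 3)ᵀ = (3/2, 4/3, 3)ᵀ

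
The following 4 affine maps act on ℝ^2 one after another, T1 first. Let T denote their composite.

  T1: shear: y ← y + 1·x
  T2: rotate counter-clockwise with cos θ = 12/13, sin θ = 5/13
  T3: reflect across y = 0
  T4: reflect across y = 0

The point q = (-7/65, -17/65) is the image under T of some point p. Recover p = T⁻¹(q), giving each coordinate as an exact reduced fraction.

p = (-1/5, 0)

T1 = [1 0 0; 1 1 0; 0 0 1]
T2·T1 = [7/13 -5/13 0; 17/13 12/13 0; 0 0 1]
T3·…·T1 = [7/13 -5/13 0; -17/13 -12/13 0; 0 0 1]
T4·…·T1 = [7/13 -5/13 0; 17/13 12/13 0; 0 0 1]
det M = 1; M⁻¹ = [12/13 5/13 0; -17/13 7/13 0; 0 0 1]
M⁻¹ · (-7/65, -17/65)ᵀ = (-1/5, 0)ᵀ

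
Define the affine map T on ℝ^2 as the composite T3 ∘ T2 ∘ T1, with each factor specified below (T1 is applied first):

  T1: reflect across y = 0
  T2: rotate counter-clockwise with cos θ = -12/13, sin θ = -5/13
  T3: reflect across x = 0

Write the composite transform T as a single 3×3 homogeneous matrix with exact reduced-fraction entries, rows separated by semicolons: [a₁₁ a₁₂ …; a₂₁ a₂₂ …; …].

T1 = [1 0 0; 0 -1 0; 0 0 1]
T2·T1 = [-12/13 -5/13 0; -5/13 12/13 0; 0 0 1]
T3·…·T1 = [12/13 5/13 0; -5/13 12/13 0; 0 0 1]

T = [12/13 5/13 0; -5/13 12/13 0; 0 0 1]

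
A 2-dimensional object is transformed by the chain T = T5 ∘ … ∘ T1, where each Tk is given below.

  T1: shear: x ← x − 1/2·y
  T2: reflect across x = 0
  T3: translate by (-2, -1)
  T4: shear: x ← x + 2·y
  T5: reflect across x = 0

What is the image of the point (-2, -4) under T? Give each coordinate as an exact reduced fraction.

T(p) = (12, -5)

T1 shear: x ← x − 1/2·y: (-2, -4) → (0, -4)
T2 reflect across x = 0: (0, -4) → (0, -4)
T3 translate by (-2, -1): (0, -4) → (-2, -5)
T4 shear: x ← x + 2·y: (-2, -5) → (-12, -5)
T5 reflect across x = 0: (-12, -5) → (12, -5)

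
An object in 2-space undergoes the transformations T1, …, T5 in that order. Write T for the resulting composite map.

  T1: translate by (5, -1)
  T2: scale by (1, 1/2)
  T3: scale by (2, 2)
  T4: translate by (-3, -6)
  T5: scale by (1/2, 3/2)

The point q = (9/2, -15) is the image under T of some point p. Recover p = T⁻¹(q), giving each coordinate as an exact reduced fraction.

p = (1, -3)

T1 = [1 0 5; 0 1 -1; 0 0 1]
T2·T1 = [1 0 5; 0 1/2 -1/2; 0 0 1]
T3·…·T1 = [2 0 10; 0 1 -1; 0 0 1]
T4·…·T1 = [2 0 7; 0 1 -7; 0 0 1]
T5·…·T1 = [1 0 7/2; 0 3/2 -21/2; 0 0 1]
det M = 3/2; M⁻¹ = [1 0 -7/2; 0 2/3 7; 0 0 1]
M⁻¹ · (9/2, -15)ᵀ = (1, -3)ᵀ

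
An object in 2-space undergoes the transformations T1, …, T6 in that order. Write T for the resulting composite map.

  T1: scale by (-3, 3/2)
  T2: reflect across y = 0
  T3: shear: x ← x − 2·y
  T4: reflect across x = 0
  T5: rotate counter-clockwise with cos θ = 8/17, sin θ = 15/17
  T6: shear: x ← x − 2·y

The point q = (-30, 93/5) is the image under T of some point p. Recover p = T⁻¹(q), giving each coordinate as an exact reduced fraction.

p = (5, -8/5)

T1 = [-3 0 0; 0 3/2 0; 0 0 1]
T2·T1 = [-3 0 0; 0 -3/2 0; 0 0 1]
T3·…·T1 = [-3 3 0; 0 -3/2 0; 0 0 1]
T4·…·T1 = [3 -3 0; 0 -3/2 0; 0 0 1]
T5·…·T1 = [24/17 -3/34 0; 45/17 -57/17 0; 0 0 1]
T6·…·T1 = [-66/17 225/34 0; 45/17 -57/17 0; 0 0 1]
det M = -9/2; M⁻¹ = [38/51 25/17 0; 10/17 44/51 0; 0 0 1]
M⁻¹ · (-30, 93/5)ᵀ = (5, -8/5)ᵀ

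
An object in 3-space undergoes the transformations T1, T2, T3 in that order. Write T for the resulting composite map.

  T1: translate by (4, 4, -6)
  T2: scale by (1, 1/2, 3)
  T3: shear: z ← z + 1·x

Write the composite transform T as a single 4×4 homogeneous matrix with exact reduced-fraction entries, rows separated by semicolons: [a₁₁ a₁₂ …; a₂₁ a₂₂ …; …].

T1 = [1 0 0 4; 0 1 0 4; 0 0 1 -6; 0 0 0 1]
T2·T1 = [1 0 0 4; 0 1/2 0 2; 0 0 3 -18; 0 0 0 1]
T3·…·T1 = [1 0 0 4; 0 1/2 0 2; 1 0 3 -14; 0 0 0 1]

T = [1 0 0 4; 0 1/2 0 2; 1 0 3 -14; 0 0 0 1]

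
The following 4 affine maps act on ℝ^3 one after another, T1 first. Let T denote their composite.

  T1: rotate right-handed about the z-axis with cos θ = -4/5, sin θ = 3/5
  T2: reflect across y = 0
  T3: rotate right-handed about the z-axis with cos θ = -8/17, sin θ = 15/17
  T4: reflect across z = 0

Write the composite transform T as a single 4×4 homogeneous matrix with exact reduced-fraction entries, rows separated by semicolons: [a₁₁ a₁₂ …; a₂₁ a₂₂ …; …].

T1 = [-4/5 -3/5 0 0; 3/5 -4/5 0 0; 0 0 1 0; 0 0 0 1]
T2·T1 = [-4/5 -3/5 0 0; -3/5 4/5 0 0; 0 0 1 0; 0 0 0 1]
T3·…·T1 = [77/85 -36/85 0 0; -36/85 -77/85 0 0; 0 0 1 0; 0 0 0 1]
T4·…·T1 = [77/85 -36/85 0 0; -36/85 -77/85 0 0; 0 0 -1 0; 0 0 0 1]

T = [77/85 -36/85 0 0; -36/85 -77/85 0 0; 0 0 -1 0; 0 0 0 1]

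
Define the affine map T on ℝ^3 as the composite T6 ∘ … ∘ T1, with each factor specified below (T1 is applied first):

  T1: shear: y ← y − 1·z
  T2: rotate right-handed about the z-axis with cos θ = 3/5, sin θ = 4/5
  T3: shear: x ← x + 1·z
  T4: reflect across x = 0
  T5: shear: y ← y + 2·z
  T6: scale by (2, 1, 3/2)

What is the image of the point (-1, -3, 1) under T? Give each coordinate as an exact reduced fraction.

T(p) = (-36/5, -6/5, 3/2)

T1 shear: y ← y − 1·z: (-1, -3, 1) → (-1, -4, 1)
T2 rotate right-handed about the z-axis with cos θ = 3/5, sin θ = 4/5: (-1, -4, 1) → (13/5, -16/5, 1)
T3 shear: x ← x + 1·z: (13/5, -16/5, 1) → (18/5, -16/5, 1)
T4 reflect across x = 0: (18/5, -16/5, 1) → (-18/5, -16/5, 1)
T5 shear: y ← y + 2·z: (-18/5, -16/5, 1) → (-18/5, -6/5, 1)
T6 scale by (2, 1, 3/2): (-18/5, -6/5, 1) → (-36/5, -6/5, 3/2)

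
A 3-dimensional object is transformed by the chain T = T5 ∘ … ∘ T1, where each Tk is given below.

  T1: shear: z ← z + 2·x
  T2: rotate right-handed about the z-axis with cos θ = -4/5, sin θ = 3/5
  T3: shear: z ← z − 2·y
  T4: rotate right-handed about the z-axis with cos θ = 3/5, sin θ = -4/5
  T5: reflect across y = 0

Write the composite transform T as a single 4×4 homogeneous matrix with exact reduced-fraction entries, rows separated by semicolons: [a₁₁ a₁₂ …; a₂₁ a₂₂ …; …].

T1 = [1 0 0 0; 0 1 0 0; 2 0 1 0; 0 0 0 1]
T2·T1 = [-4/5 -3/5 0 0; 3/5 -4/5 0 0; 2 0 1 0; 0 0 0 1]
T3·…·T1 = [-4/5 -3/5 0 0; 3/5 -4/5 0 0; 4/5 8/5 1 0; 0 0 0 1]
T4·…·T1 = [0 -1 0 0; 1 0 0 0; 4/5 8/5 1 0; 0 0 0 1]
T5·…·T1 = [0 -1 0 0; -1 0 0 0; 4/5 8/5 1 0; 0 0 0 1]

T = [0 -1 0 0; -1 0 0 0; 4/5 8/5 1 0; 0 0 0 1]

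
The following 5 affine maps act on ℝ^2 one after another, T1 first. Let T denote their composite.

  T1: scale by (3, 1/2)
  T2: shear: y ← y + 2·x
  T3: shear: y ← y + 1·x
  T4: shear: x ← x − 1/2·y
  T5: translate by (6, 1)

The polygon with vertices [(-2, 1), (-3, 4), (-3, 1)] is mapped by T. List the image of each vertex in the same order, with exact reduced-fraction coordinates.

image vertices: (35/4, -33/2), (19/2, -24), (41/4, -51/2)

T1 scale by (3, 1/2): (-2, 1) → (-6, 1/2); (-3, 4) → (-9, 2); (-3, 1) → (-9, 1/2)
T2 shear: y ← y + 2·x: (-6, 1/2) → (-6, -23/2); (-9, 2) → (-9, -16); (-9, 1/2) → (-9, -35/2)
T3 shear: y ← y + 1·x: (-6, -23/2) → (-6, -35/2); (-9, -16) → (-9, -25); (-9, -35/2) → (-9, -53/2)
T4 shear: x ← x − 1/2·y: (-6, -35/2) → (11/4, -35/2); (-9, -25) → (7/2, -25); (-9, -53/2) → (17/4, -53/2)
T5 translate by (6, 1): (11/4, -35/2) → (35/4, -33/2); (7/2, -25) → (19/2, -24); (17/4, -53/2) → (41/4, -51/2)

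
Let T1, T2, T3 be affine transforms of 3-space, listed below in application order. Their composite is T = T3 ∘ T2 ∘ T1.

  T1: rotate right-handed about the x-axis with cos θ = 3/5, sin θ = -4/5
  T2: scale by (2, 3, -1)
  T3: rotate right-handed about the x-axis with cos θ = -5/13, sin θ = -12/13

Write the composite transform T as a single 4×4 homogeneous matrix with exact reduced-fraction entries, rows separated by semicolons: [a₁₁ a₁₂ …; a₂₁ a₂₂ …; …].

T = [2 0 0 0; 0 3/65 -96/65 0; 0 -128/65 -129/65 0; 0 0 0 1]

T1 = [1 0 0 0; 0 3/5 4/5 0; 0 -4/5 3/5 0; 0 0 0 1]
T2·T1 = [2 0 0 0; 0 9/5 12/5 0; 0 4/5 -3/5 0; 0 0 0 1]
T3·…·T1 = [2 0 0 0; 0 3/65 -96/65 0; 0 -128/65 -129/65 0; 0 0 0 1]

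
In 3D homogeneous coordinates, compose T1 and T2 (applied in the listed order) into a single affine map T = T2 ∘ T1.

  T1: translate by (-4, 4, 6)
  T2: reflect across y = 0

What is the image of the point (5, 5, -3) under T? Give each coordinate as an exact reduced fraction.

T(p) = (1, -9, 3)

T1 translate by (-4, 4, 6): (5, 5, -3) → (1, 9, 3)
T2 reflect across y = 0: (1, 9, 3) → (1, -9, 3)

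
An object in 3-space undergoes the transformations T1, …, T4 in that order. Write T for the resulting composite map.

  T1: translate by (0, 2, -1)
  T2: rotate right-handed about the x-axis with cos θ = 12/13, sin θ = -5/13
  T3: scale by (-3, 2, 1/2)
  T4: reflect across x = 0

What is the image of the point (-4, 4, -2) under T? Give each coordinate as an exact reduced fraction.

T1 translate by (0, 2, -1): (-4, 4, -2) → (-4, 6, -3)
T2 rotate right-handed about the x-axis with cos θ = 12/13, sin θ = -5/13: (-4, 6, -3) → (-4, 57/13, -66/13)
T3 scale by (-3, 2, 1/2): (-4, 57/13, -66/13) → (12, 114/13, -33/13)
T4 reflect across x = 0: (12, 114/13, -33/13) → (-12, 114/13, -33/13)

T(p) = (-12, 114/13, -33/13)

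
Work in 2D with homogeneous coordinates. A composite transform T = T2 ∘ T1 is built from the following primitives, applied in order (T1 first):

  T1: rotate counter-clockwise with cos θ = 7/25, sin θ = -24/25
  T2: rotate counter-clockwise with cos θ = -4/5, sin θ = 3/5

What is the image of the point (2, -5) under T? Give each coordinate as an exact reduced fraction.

T1 rotate counter-clockwise with cos θ = 7/25, sin θ = -24/25: (2, -5) → (-106/25, -83/25)
T2 rotate counter-clockwise with cos θ = -4/5, sin θ = 3/5: (-106/25, -83/25) → (673/125, 14/125)

T(p) = (673/125, 14/125)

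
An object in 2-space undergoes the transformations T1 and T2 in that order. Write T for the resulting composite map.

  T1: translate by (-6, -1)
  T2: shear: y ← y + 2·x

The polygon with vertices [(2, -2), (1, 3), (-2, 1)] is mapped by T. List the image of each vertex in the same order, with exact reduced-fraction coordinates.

T1 translate by (-6, -1): (2, -2) → (-4, -3); (1, 3) → (-5, 2); (-2, 1) → (-8, 0)
T2 shear: y ← y + 2·x: (-4, -3) → (-4, -11); (-5, 2) → (-5, -8); (-8, 0) → (-8, -16)

image vertices: (-4, -11), (-5, -8), (-8, -16)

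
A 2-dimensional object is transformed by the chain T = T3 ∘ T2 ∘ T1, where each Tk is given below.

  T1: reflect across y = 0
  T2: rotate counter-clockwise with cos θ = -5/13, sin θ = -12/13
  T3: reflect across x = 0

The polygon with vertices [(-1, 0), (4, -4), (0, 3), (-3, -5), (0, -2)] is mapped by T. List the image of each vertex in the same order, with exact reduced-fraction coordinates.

image vertices: (-5/13, 12/13), (-28/13, -68/13), (36/13, 15/13), (-75/13, 11/13), (-24/13, -10/13)

T1 reflect across y = 0: (-1, 0) → (-1, 0); (4, -4) → (4, 4); (0, 3) → (0, -3); (-3, -5) → (-3, 5); (0, -2) → (0, 2)
T2 rotate counter-clockwise with cos θ = -5/13, sin θ = -12/13: (-1, 0) → (5/13, 12/13); (4, 4) → (28/13, -68/13); (0, -3) → (-36/13, 15/13); (-3, 5) → (75/13, 11/13); (0, 2) → (24/13, -10/13)
T3 reflect across x = 0: (5/13, 12/13) → (-5/13, 12/13); (28/13, -68/13) → (-28/13, -68/13); (-36/13, 15/13) → (36/13, 15/13); (75/13, 11/13) → (-75/13, 11/13); (24/13, -10/13) → (-24/13, -10/13)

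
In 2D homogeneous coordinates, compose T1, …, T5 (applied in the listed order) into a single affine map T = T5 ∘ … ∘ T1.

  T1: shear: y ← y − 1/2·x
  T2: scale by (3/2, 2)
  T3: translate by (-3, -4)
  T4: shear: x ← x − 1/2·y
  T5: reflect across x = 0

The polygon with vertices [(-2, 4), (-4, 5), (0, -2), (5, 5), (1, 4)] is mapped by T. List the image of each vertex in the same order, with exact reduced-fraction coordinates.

T1 shear: y ← y − 1/2·x: (-2, 4) → (-2, 5); (-4, 5) → (-4, 7); (0, -2) → (0, -2); (5, 5) → (5, 5/2); (1, 4) → (1, 7/2)
T2 scale by (3/2, 2): (-2, 5) → (-3, 10); (-4, 7) → (-6, 14); (0, -2) → (0, -4); (5, 5/2) → (15/2, 5); (1, 7/2) → (3/2, 7)
T3 translate by (-3, -4): (-3, 10) → (-6, 6); (-6, 14) → (-9, 10); (0, -4) → (-3, -8); (15/2, 5) → (9/2, 1); (3/2, 7) → (-3/2, 3)
T4 shear: x ← x − 1/2·y: (-6, 6) → (-9, 6); (-9, 10) → (-14, 10); (-3, -8) → (1, -8); (9/2, 1) → (4, 1); (-3/2, 3) → (-3, 3)
T5 reflect across x = 0: (-9, 6) → (9, 6); (-14, 10) → (14, 10); (1, -8) → (-1, -8); (4, 1) → (-4, 1); (-3, 3) → (3, 3)

image vertices: (9, 6), (14, 10), (-1, -8), (-4, 1), (3, 3)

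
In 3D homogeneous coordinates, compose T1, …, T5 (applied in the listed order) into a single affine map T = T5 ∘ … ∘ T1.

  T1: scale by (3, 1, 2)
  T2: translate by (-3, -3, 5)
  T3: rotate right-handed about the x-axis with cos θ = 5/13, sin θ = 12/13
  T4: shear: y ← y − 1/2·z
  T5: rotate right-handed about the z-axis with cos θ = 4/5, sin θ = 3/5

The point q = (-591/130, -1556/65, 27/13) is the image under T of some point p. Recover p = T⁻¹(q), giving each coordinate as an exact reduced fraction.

T1 = [3 0 0 0; 0 1 0 0; 0 0 2 0; 0 0 0 1]
T2·T1 = [3 0 0 -3; 0 1 0 -3; 0 0 2 5; 0 0 0 1]
T3·…·T1 = [3 0 0 -3; 0 5/13 -24/13 -75/13; 0 12/13 10/13 -11/13; 0 0 0 1]
T4·…·T1 = [3 0 0 -3; 0 -1/13 -29/13 -139/26; 0 12/13 10/13 -11/13; 0 0 0 1]
T5·…·T1 = [12/5 3/65 87/65 21/26; 9/5 -4/65 -116/65 -79/13; 0 12/13 10/13 -11/13; 0 0 0 1]
det M = 6; M⁻¹ = [4/15 1/5 0 1; -3/13 4/13 29/26 3; 18/65 -24/65 -1/26 -5/2; 0 0 0 1]
M⁻¹ · (-591/130, -1556/65, 27/13)ᵀ = (-5, -1, 5)ᵀ

p = (-5, -1, 5)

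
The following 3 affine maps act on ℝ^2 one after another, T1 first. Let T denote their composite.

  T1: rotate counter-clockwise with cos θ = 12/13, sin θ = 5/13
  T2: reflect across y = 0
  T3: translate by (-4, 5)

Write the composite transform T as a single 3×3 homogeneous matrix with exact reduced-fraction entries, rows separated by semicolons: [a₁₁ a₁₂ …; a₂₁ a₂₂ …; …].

T1 = [12/13 -5/13 0; 5/13 12/13 0; 0 0 1]
T2·T1 = [12/13 -5/13 0; -5/13 -12/13 0; 0 0 1]
T3·…·T1 = [12/13 -5/13 -4; -5/13 -12/13 5; 0 0 1]

T = [12/13 -5/13 -4; -5/13 -12/13 5; 0 0 1]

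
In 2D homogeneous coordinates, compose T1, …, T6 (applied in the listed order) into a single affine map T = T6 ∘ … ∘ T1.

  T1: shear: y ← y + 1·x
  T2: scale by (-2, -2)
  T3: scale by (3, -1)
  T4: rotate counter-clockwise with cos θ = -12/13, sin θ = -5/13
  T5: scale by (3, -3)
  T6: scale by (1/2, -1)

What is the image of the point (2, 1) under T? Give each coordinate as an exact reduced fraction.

T1 shear: y ← y + 1·x: (2, 1) → (2, 3)
T2 scale by (-2, -2): (2, 3) → (-4, -6)
T3 scale by (3, -1): (-4, -6) → (-12, 6)
T4 rotate counter-clockwise with cos θ = -12/13, sin θ = -5/13: (-12, 6) → (174/13, -12/13)
T5 scale by (3, -3): (174/13, -12/13) → (522/13, 36/13)
T6 scale by (1/2, -1): (522/13, 36/13) → (261/13, -36/13)

T(p) = (261/13, -36/13)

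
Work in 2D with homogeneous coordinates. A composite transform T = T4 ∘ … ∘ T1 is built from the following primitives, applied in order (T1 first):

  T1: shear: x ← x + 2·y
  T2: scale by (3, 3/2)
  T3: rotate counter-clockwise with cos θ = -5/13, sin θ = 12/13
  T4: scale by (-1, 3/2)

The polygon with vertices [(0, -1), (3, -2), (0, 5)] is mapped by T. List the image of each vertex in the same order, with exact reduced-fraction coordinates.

image vertices: (-48/13, -387/52), (-51/13, -63/26), (240/13, 1935/52)

T1 shear: x ← x + 2·y: (0, -1) → (-2, -1); (3, -2) → (-1, -2); (0, 5) → (10, 5)
T2 scale by (3, 3/2): (-2, -1) → (-6, -3/2); (-1, -2) → (-3, -3); (10, 5) → (30, 15/2)
T3 rotate counter-clockwise with cos θ = -5/13, sin θ = 12/13: (-6, -3/2) → (48/13, -129/26); (-3, -3) → (51/13, -21/13); (30, 15/2) → (-240/13, 645/26)
T4 scale by (-1, 3/2): (48/13, -129/26) → (-48/13, -387/52); (51/13, -21/13) → (-51/13, -63/26); (-240/13, 645/26) → (240/13, 1935/52)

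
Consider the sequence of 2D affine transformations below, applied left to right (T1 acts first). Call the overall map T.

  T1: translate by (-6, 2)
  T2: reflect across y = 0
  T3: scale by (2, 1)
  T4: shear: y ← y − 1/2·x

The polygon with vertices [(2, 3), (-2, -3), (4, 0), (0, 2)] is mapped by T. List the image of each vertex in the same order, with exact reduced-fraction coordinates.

image vertices: (-8, -1), (-16, 9), (-4, 0), (-12, 2)

T1 translate by (-6, 2): (2, 3) → (-4, 5); (-2, -3) → (-8, -1); (4, 0) → (-2, 2); (0, 2) → (-6, 4)
T2 reflect across y = 0: (-4, 5) → (-4, -5); (-8, -1) → (-8, 1); (-2, 2) → (-2, -2); (-6, 4) → (-6, -4)
T3 scale by (2, 1): (-4, -5) → (-8, -5); (-8, 1) → (-16, 1); (-2, -2) → (-4, -2); (-6, -4) → (-12, -4)
T4 shear: y ← y − 1/2·x: (-8, -5) → (-8, -1); (-16, 1) → (-16, 9); (-4, -2) → (-4, 0); (-12, -4) → (-12, 2)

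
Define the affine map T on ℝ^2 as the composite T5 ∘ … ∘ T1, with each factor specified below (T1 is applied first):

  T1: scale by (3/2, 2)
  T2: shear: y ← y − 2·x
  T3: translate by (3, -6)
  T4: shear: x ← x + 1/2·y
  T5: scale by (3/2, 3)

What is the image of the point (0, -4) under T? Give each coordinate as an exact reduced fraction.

T(p) = (-6, -42)

T1 scale by (3/2, 2): (0, -4) → (0, -8)
T2 shear: y ← y − 2·x: (0, -8) → (0, -8)
T3 translate by (3, -6): (0, -8) → (3, -14)
T4 shear: x ← x + 1/2·y: (3, -14) → (-4, -14)
T5 scale by (3/2, 3): (-4, -14) → (-6, -42)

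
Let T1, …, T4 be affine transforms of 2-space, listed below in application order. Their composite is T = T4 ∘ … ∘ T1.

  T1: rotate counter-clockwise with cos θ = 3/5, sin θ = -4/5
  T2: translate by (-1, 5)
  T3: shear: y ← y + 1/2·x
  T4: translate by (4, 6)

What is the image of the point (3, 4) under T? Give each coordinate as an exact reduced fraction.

T1 rotate counter-clockwise with cos θ = 3/5, sin θ = -4/5: (3, 4) → (5, 0)
T2 translate by (-1, 5): (5, 0) → (4, 5)
T3 shear: y ← y + 1/2·x: (4, 5) → (4, 7)
T4 translate by (4, 6): (4, 7) → (8, 13)

T(p) = (8, 13)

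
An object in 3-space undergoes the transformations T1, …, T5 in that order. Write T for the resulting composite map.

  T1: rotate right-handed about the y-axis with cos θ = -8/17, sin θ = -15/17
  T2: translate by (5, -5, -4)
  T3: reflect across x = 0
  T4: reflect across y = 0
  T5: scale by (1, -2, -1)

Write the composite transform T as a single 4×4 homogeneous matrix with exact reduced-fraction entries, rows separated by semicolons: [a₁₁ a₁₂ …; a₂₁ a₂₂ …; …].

T1 = [-8/17 0 -15/17 0; 0 1 0 0; 15/17 0 -8/17 0; 0 0 0 1]
T2·T1 = [-8/17 0 -15/17 5; 0 1 0 -5; 15/17 0 -8/17 -4; 0 0 0 1]
T3·…·T1 = [8/17 0 15/17 -5; 0 1 0 -5; 15/17 0 -8/17 -4; 0 0 0 1]
T4·…·T1 = [8/17 0 15/17 -5; 0 -1 0 5; 15/17 0 -8/17 -4; 0 0 0 1]
T5·…·T1 = [8/17 0 15/17 -5; 0 2 0 -10; -15/17 0 8/17 4; 0 0 0 1]

T = [8/17 0 15/17 -5; 0 2 0 -10; -15/17 0 8/17 4; 0 0 0 1]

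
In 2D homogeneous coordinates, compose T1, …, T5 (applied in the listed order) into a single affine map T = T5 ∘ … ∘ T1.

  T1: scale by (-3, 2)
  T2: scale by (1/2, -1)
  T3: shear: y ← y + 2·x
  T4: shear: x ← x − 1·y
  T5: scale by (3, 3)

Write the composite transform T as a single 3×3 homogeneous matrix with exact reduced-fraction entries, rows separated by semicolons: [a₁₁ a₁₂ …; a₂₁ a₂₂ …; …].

T1 = [-3 0 0; 0 2 0; 0 0 1]
T2·T1 = [-3/2 0 0; 0 -2 0; 0 0 1]
T3·…·T1 = [-3/2 0 0; -3 -2 0; 0 0 1]
T4·…·T1 = [3/2 2 0; -3 -2 0; 0 0 1]
T5·…·T1 = [9/2 6 0; -9 -6 0; 0 0 1]

T = [9/2 6 0; -9 -6 0; 0 0 1]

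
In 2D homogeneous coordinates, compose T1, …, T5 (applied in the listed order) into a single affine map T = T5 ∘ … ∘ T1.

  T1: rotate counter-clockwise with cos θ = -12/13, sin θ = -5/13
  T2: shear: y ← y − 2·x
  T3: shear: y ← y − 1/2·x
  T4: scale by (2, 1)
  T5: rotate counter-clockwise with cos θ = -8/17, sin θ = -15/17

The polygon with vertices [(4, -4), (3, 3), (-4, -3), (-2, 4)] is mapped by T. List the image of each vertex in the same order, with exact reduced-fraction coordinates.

image vertices: (4058/221, 456/221), (717/442, 618/221), (-1851/442, -778/221), (-172/13, -8/13)

T1 rotate counter-clockwise with cos θ = -12/13, sin θ = -5/13: (4, -4) → (-68/13, 28/13); (3, 3) → (-21/13, -51/13); (-4, -3) → (33/13, 56/13); (-2, 4) → (44/13, -38/13)
T2 shear: y ← y − 2·x: (-68/13, 28/13) → (-68/13, 164/13); (-21/13, -51/13) → (-21/13, -9/13); (33/13, 56/13) → (33/13, -10/13); (44/13, -38/13) → (44/13, -126/13)
T3 shear: y ← y − 1/2·x: (-68/13, 164/13) → (-68/13, 198/13); (-21/13, -9/13) → (-21/13, 3/26); (33/13, -10/13) → (33/13, -53/26); (44/13, -126/13) → (44/13, -148/13)
T4 scale by (2, 1): (-68/13, 198/13) → (-136/13, 198/13); (-21/13, 3/26) → (-42/13, 3/26); (33/13, -53/26) → (66/13, -53/26); (44/13, -148/13) → (88/13, -148/13)
T5 rotate counter-clockwise with cos θ = -8/17, sin θ = -15/17: (-136/13, 198/13) → (4058/221, 456/221); (-42/13, 3/26) → (717/442, 618/221); (66/13, -53/26) → (-1851/442, -778/221); (88/13, -148/13) → (-172/13, -8/13)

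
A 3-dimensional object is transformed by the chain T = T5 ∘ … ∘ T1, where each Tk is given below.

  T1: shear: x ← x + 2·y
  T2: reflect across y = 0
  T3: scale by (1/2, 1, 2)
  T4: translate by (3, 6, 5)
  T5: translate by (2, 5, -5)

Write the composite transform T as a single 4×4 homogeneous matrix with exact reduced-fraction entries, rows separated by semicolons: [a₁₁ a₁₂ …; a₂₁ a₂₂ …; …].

T1 = [1 2 0 0; 0 1 0 0; 0 0 1 0; 0 0 0 1]
T2·T1 = [1 2 0 0; 0 -1 0 0; 0 0 1 0; 0 0 0 1]
T3·…·T1 = [1/2 1 0 0; 0 -1 0 0; 0 0 2 0; 0 0 0 1]
T4·…·T1 = [1/2 1 0 3; 0 -1 0 6; 0 0 2 5; 0 0 0 1]
T5·…·T1 = [1/2 1 0 5; 0 -1 0 11; 0 0 2 0; 0 0 0 1]

T = [1/2 1 0 5; 0 -1 0 11; 0 0 2 0; 0 0 0 1]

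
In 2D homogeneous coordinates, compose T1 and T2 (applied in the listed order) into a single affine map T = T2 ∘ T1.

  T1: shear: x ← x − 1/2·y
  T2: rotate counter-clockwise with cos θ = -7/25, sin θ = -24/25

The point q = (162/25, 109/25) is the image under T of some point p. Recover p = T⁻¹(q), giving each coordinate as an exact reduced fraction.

T1 = [1 -1/2 0; 0 1 0; 0 0 1]
T2·T1 = [-7/25 11/10 0; -24/25 1/5 0; 0 0 1]
det M = 1; M⁻¹ = [1/5 -11/10 0; 24/25 -7/25 0; 0 0 1]
M⁻¹ · (162/25, 109/25)ᵀ = (-7/2, 5)ᵀ

p = (-7/2, 5)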